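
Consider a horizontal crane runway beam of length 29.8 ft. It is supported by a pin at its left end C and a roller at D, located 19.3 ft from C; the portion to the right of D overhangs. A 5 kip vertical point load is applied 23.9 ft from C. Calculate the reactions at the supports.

C_x = 0, C_y = -1.192 kip, D_y = 6.192 kip

Moments about C: D_y·19.3 − 5·23.9 = 0 → D_y = 119.5/19.3 = 6.19171 ≈ 6.192 kip.
ΣF_y = 0: C_y + 6.19171 − 5 = 0 → C_y = -1.192 kip.
ΣF_x = 0: no horizontal applied forces, so C_x = 0.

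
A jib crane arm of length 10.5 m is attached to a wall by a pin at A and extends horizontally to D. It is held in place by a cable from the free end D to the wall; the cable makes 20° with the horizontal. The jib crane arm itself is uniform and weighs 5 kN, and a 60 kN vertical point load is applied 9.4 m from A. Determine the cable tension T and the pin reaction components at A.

T = 164.4 kN, A_x = 154.4 kN, A_y = 8.786 kN

ΣM about A: T·sin20°·10.5 − 5·5.25 − 60·9.4 = 0 → T = 590.25/(10.5·0.34202) = 164.36 ≈ 164.4 kN.
ΣF_x = 0: A_x − T·cos20° = 0 → A_x = 164.36 × 0.939693 = 154.4 kN.
ΣF_y = 0: A_y + T·sin20° − 5 − 60 = 0 → A_y = 65 − 164.36 × 0.34202 = 8.786 kN.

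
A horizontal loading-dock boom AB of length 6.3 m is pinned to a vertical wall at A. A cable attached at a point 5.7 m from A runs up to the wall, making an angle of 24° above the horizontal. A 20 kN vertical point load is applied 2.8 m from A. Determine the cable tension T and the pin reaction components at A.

T = 24.15 kN, A_x = 22.07 kN, A_y = 10.18 kN

ΣM about A: T·sin24°·5.7 − 20·2.8 = 0 → T = 56/(5.7·0.406737) = 24.1546 ≈ 24.15 kN.
ΣF_x = 0: A_x − T·cos24° = 0 → A_x = 24.1546 × 0.913545 = 22.07 kN.
ΣF_y = 0: A_y + T·sin24° − 20 = 0 → A_y = 20 − 24.1546 × 0.406737 = 10.18 kN.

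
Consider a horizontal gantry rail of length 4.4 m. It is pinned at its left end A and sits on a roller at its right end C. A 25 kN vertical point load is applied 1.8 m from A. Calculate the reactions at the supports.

A_x = 0, A_y = 14.77 kN, C_y = 10.23 kN

Moments about A: C_y·4.4 − 25·1.8 = 0 → C_y = 45/4.4 = 10.2273 ≈ 10.23 kN.
ΣF_y = 0: A_y + 10.2273 − 25 = 0 → A_y = 14.77 kN.
ΣF_x = 0: no horizontal applied forces, so A_x = 0.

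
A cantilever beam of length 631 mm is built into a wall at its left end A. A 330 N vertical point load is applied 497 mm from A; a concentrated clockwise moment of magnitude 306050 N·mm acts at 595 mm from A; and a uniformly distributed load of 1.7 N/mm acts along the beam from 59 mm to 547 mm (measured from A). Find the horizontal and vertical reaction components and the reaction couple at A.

Resultant of the distributed load: 1.7 × 488 = 829.6 N at 303 mm from A.
ΣF_x = 0: A_x = 0.
ΣF_y = 0: A_y − 330 − 1.7·488 = 0 → A_y = 1160 N.
ΣM about A: M_A − 330·497 − 306050 − (1.7·488)·303 = 0 → M_A = 721400 N·mm.

A_x = 0, A_y = 1160 N, M_A = 721400 N·mm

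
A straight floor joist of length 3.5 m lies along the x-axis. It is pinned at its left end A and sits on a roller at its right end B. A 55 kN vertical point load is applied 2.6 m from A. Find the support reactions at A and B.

ΣM about A: B_y·3.5 − 55·2.6 = 0 → B_y = 143/3.5 = 40.8571 ≈ 40.86 kN.
ΣF_y = 0: A_y + 40.8571 − 55 = 0 → A_y = 14.14 kN.
ΣF_x = 0: no horizontal applied forces, so A_x = 0.

A_x = 0, A_y = 14.14 kN, B_y = 40.86 kN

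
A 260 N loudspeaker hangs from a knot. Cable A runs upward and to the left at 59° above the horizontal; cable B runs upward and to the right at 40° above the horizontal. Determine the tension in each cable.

T_A = 201.7 N, T_B = 135.6 N

ΣF_x = 0: −T_A·cos59° + T_B·cos40° = 0 → T_B = 0.672334·T_A.
ΣF_y = 0: T_A·sin59° + T_B·sin40° = 260.
Substitute: T_A·(0.857167 + 0.672334·0.642788) = 260 → T_A = 201.654 ≈ 201.7 N.
Then T_B = 0.672334 × 201.654 = 135.6 N.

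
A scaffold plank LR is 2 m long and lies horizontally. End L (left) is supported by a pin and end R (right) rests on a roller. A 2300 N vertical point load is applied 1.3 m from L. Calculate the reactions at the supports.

ΣM about L: R_y·2 − 2300·1.3 = 0 → R_y = 2990/2 = 1495 N.
ΣF_y = 0: L_y + 1495 − 2300 = 0 → L_y = 805.0 N.
ΣF_x = 0: no horizontal applied forces, so L_x = 0.

L_x = 0, L_y = 805.0 N, R_y = 1495 N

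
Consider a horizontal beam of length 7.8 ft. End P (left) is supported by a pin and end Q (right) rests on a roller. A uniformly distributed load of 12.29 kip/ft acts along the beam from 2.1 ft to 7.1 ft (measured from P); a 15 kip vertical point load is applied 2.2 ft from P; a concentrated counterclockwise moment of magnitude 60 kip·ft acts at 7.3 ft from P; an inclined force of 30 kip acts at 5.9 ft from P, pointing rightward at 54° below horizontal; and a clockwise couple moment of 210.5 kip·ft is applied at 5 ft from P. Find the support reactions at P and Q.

P_x = -17.63 kip, P_y = 22.60 kip, Q_y = 78.12 kip

Resultant of the distributed load: 12.29 × 5 = 61.45 kip at 4.6 ft from P.
ΣM about P: Q_y·7.8 − (12.29·5)·4.6 − 15·2.2 + 60 − 30·sin54°·5.9 − 210.5 = 0 → Q_y = 609.366/7.8 = 78.1238 ≈ 78.12 kip.
ΣF_y = 0: P_y + 78.1238 − 12.29·5 − 15 − 30·sin54° = 0 → P_y = 22.60 kip.
ΣF_x = 0: P_x + 30·cos54° = 0 → P_x = -17.63 kip.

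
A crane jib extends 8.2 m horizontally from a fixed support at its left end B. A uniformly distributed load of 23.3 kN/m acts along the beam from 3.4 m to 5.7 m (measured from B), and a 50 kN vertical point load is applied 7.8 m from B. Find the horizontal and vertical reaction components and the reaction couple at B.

Resultant of the distributed load: 23.3 × 2.3 = 53.59 kN at 4.55 m from B.
ΣF_x = 0: B_x = 0.
ΣF_y = 0: B_y − 23.3·2.3 − 50 = 0 → B_y = 103.6 kN.
ΣM about B: M_B − (23.3·2.3)·4.55 − 50·7.8 = 0 → M_B = 633.8 kN·m.

B_x = 0, B_y = 103.6 kN, M_B = 633.8 kN·m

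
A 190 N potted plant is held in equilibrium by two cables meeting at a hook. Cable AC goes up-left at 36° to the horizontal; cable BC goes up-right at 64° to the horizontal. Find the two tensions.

T_AC = 84.58 N, T_BC = 156.1 N

ΣF_x = 0: −T_AC·cos36° + T_BC·cos64° = 0 → T_BC = 1.84551·T_AC.
ΣF_y = 0: T_AC·sin36° + T_BC·sin64° = 190.
Substitute: T_AC·(0.587785 + 1.84551·0.898794) = 190 → T_AC = 84.5753 ≈ 84.58 N.
Then T_BC = 1.84551 × 84.5753 = 156.1 N.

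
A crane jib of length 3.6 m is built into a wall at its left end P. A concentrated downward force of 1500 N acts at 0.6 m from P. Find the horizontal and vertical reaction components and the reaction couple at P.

ΣF_x = 0: P_x = 0.
ΣF_y = 0: P_y − 1500 = 0 → P_y = 1500 N.
ΣM about P: M_P − 1500·0.6 = 0 → M_P = 900.0 N·m.

P_x = 0, P_y = 1500 N, M_P = 900.0 N·m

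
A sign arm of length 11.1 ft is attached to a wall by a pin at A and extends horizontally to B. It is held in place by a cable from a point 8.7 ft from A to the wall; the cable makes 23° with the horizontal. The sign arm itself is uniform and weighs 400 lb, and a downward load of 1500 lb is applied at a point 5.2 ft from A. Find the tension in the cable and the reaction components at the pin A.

T = 2948 lb, A_x = 2713 lb, A_y = 748.3 lb

ΣM about A: T·sin23°·8.7 − 400·5.55 − 1500·5.2 = 0 → T = 10020/(8.7·0.390731) = 2947.61 ≈ 2948 lb.
ΣF_x = 0: A_x − T·cos23° = 0 → A_x = 2947.61 × 0.920505 = 2713 lb.
ΣF_y = 0: A_y + T·sin23° − 400 − 1500 = 0 → A_y = 1900 − 2947.61 × 0.390731 = 748.3 lb.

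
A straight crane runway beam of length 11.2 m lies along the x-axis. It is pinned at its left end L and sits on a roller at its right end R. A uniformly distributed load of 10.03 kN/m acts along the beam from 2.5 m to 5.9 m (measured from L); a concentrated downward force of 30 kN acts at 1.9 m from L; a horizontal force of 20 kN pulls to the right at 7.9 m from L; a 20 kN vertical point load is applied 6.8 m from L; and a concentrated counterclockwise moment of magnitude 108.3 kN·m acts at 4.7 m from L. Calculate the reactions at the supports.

L_x = -20.00 kN, L_y = 63.75 kN, R_y = 20.35 kN

Resultant of the distributed load: 10.03 × 3.4 = 34.102 kN at 4.2 m from L.
Moments about L: R_y·11.2 − (10.03·3.4)·4.2 − 30·1.9 − 20·6.8 + 108.3 = 0 → R_y = 227.9284/11.2 = 20.3508 ≈ 20.35 kN.
ΣF_y = 0: L_y + 20.3508 − 10.03·3.4 − 30 − 20 = 0 → L_y = 63.75 kN.
ΣF_x = 0: L_x + 20 = 0 → L_x = -20.00 kN.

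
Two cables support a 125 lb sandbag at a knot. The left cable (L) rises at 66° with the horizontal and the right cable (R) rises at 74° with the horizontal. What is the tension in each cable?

T_L = 53.60 lb, T_R = 79.10 lb

ΣF_x = 0: −T_L·cos66° + T_R·cos74° = 0 → T_R = 1.47562·T_L.
ΣF_y = 0: T_L·sin66° + T_R·sin74° = 125.
Substitute: T_L·(0.913545 + 1.47562·0.961262) = 125 → T_L = 53.602 ≈ 53.60 lb.
Then T_R = 1.47562 × 53.602 = 79.10 lb.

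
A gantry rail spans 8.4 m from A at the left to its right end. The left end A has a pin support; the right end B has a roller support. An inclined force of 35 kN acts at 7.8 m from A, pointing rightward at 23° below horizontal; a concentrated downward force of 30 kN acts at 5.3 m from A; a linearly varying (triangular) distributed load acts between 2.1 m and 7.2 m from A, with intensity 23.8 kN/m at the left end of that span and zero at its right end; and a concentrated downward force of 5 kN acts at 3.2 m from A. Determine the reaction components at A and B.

A_x = -32.22 kN, A_y = 48.38 kN, B_y = 60.99 kN

Resultant of the triangular load: ½ × 23.8 × 5.1 = 60.69 kN, acting at 3.8 m from A (one-third of the span from the peak).
Moments about A: B_y·8.4 − 35·sin23°·7.8 − 30·5.3 − (½·23.8·5.1)·3.8 − 5·3.2 = 0 → B_y = 512.292/8.4 = 60.9871 ≈ 60.99 kN.
ΣF_y = 0: A_y + 60.9871 − 35·sin23° − 30 − ½·23.8·5.1 − 5 = 0 → A_y = 48.38 kN.
ΣF_x = 0: A_x + 35·cos23° = 0 → A_x = -32.22 kN.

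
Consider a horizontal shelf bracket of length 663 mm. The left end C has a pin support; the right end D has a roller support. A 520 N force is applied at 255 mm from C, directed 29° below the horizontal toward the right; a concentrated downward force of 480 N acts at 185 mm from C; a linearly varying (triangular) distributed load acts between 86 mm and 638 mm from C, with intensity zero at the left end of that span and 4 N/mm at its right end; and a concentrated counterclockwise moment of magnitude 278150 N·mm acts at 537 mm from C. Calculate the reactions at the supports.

Resultant of the triangular load: ½ × 4 × 552 = 1104 N, acting at 454 mm from C (one-third of the span from the peak).
Taking moments about C: D_y·663 − 520·sin29°·255 − 480·185 − (½·4·552)·454 + 278150 = 0 → D_y = 376152/663 = 567.348 ≈ 567.3 N.
ΣF_y = 0: C_y + 567.348 − 520·sin29° − 480 − ½·4·552 = 0 → C_y = 1269 N.
ΣF_x = 0: C_x + 520·cos29° = 0 → C_x = -454.8 N.

C_x = -454.8 N, C_y = 1269 N, D_y = 567.3 N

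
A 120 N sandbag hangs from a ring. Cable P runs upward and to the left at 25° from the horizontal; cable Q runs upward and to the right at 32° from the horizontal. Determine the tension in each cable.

T_P = 121.3 N, T_Q = 129.7 N

ΣF_x = 0: −T_P·cos25° + T_Q·cos32° = 0 → T_Q = 1.0687·T_P.
ΣF_y = 0: T_P·sin25° + T_Q·sin32° = 120.
Substitute: T_P·(0.422618 + 1.0687·0.529919) = 120 → T_P = 121.342 ≈ 121.3 N.
Then T_Q = 1.0687 × 121.342 = 129.7 N.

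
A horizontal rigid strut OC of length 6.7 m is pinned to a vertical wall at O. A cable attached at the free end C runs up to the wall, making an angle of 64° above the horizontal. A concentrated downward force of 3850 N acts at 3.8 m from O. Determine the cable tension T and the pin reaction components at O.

ΣM about O: T·sin64°·6.7 − 3850·3.8 = 0 → T = 14630/(6.7·0.898794) = 2429.46 ≈ 2429 N.
ΣF_x = 0: O_x − T·cos64° = 0 → O_x = 2429.46 × 0.438371 = 1065 N.
ΣF_y = 0: O_y + T·sin64° − 3850 = 0 → O_y = 3850 − 2429.46 × 0.898794 = 1666 N.

T = 2429 N, O_x = 1065 N, O_y = 1666 N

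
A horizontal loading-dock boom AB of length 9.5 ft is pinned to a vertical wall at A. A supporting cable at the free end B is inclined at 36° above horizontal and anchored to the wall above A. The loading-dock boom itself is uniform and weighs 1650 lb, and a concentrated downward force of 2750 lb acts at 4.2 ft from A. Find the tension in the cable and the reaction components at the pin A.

ΣM about A: T·sin36°·9.5 − 1650·4.75 − 2750·4.2 = 0 → T = 19387.5/(9.5·0.587785) = 3472 lb.
ΣF_x = 0: A_x − T·cos36° = 0 → A_x = 3472 × 0.809017 = 2809 lb.
ΣF_y = 0: A_y + T·sin36° − 1650 − 2750 = 0 → A_y = 4400 − 3472 × 0.587785 = 2359 lb.

T = 3472 lb, A_x = 2809 lb, A_y = 2359 lb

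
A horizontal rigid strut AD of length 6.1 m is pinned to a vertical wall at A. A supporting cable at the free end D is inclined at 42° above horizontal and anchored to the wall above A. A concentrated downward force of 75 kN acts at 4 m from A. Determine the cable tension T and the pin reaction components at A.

T = 73.50 kN, A_x = 54.62 kN, A_y = 25.82 kN

ΣM about A: T·sin42°·6.1 − 75·4 = 0 → T = 300/(6.1·0.669131) = 73.4988 ≈ 73.50 kN.
ΣF_x = 0: A_x − T·cos42° = 0 → A_x = 73.4988 × 0.743145 = 54.62 kN.
ΣF_y = 0: A_y + T·sin42° − 75 = 0 → A_y = 75 − 73.4988 × 0.669131 = 25.82 kN.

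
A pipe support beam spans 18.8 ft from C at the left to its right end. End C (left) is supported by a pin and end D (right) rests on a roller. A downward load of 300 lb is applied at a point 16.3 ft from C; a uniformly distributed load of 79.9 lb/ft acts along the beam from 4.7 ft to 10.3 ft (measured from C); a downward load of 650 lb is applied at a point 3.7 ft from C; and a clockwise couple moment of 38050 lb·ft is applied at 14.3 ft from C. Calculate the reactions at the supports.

Resultant of the distributed load: 79.9 × 5.6 = 447.44 lb at 7.5 ft from C.
ΣM about C: D_y·18.8 − 300·16.3 − (79.9·5.6)·7.5 − 650·3.7 − 38050 = 0 → D_y = 48700.8/18.8 = 2590.47 ≈ 2590 lb.
ΣF_y = 0: C_y + 2590.47 − 300 − 79.9·5.6 − 650 = 0 → C_y = -1193 lb.
ΣF_x = 0: no horizontal applied forces, so C_x = 0.

C_x = 0, C_y = -1193 lb, D_y = 2590 lb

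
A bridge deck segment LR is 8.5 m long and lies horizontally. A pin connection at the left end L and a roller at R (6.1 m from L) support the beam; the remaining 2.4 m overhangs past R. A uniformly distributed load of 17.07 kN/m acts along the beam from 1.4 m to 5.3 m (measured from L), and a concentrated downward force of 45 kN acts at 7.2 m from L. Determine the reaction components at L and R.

L_x = 0, L_y = 21.90 kN, R_y = 89.68 kN

Resultant of the distributed load: 17.07 × 3.9 = 66.573 kN at 3.35 m from L.
Taking moments about L: R_y·6.1 − (17.07·3.9)·3.35 − 45·7.2 = 0 → R_y = 547.01955/6.1 = 89.6753 ≈ 89.68 kN.
ΣF_y = 0: L_y + 89.6753 − 17.07·3.9 − 45 = 0 → L_y = 21.90 kN.
ΣF_x = 0: no horizontal applied forces, so L_x = 0.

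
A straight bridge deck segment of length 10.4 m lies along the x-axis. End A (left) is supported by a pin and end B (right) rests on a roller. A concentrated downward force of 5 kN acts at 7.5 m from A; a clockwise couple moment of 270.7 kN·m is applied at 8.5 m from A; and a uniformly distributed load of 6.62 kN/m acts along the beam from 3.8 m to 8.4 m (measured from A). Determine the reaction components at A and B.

Resultant of the distributed load: 6.62 × 4.6 = 30.452 kN at 6.1 m from A.
Taking moments about A: B_y·10.4 − 5·7.5 − 270.7 − (6.62·4.6)·6.1 = 0 → B_y = 493.9572/10.4 = 47.4959 ≈ 47.50 kN.
ΣF_y = 0: A_y + 47.4959 − 5 − 6.62·4.6 = 0 → A_y = -12.04 kN.
ΣF_x = 0: no horizontal applied forces, so A_x = 0.

A_x = 0, A_y = -12.04 kN, B_y = 47.50 kN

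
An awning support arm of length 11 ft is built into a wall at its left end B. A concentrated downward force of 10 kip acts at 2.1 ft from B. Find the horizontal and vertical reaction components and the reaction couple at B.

ΣF_x = 0: B_x = 0.
ΣF_y = 0: B_y − 10 = 0 → B_y = 10.00 kip.
ΣM about B: M_B − 10·2.1 = 0 → M_B = 21.00 kip·ft.

B_x = 0, B_y = 10.00 kip, M_B = 21.00 kip·ft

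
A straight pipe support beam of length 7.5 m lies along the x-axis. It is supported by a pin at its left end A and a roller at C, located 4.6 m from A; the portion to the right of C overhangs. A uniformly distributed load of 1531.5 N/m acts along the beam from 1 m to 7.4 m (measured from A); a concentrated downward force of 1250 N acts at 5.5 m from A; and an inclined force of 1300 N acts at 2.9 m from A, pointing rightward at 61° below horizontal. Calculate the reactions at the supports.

A_x = -630.3 N, A_y = 1028 N, C_y = 11160 N

Resultant of the distributed load: 1531.5 × 6.4 = 9801.6 N at 4.2 m from A.
ΣM about A: C_y·4.6 − (1531.5·6.4)·4.2 − 1250·5.5 − 1300·sin61°·2.9 = 0 → C_y = 51339/4.6 = 11160.7 ≈ 11160 N.
ΣF_y = 0: A_y + 11160.7 − 1531.5·6.4 − 1250 − 1300·sin61° = 0 → A_y = 1028 N.
ΣF_x = 0: A_x + 1300·cos61° = 0 → A_x = -630.3 N.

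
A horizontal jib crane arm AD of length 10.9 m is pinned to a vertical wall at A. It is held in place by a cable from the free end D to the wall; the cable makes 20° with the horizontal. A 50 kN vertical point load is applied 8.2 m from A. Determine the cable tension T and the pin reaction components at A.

ΣM about A: T·sin20°·10.9 − 50·8.2 = 0 → T = 410/(10.9·0.34202) = 109.978 ≈ 110.0 kN.
ΣF_x = 0: A_x − T·cos20° = 0 → A_x = 109.978 × 0.939693 = 103.3 kN.
ΣF_y = 0: A_y + T·sin20° − 50 = 0 → A_y = 50 − 109.978 × 0.34202 = 12.39 kN.

T = 110.0 kN, A_x = 103.3 kN, A_y = 12.39 kN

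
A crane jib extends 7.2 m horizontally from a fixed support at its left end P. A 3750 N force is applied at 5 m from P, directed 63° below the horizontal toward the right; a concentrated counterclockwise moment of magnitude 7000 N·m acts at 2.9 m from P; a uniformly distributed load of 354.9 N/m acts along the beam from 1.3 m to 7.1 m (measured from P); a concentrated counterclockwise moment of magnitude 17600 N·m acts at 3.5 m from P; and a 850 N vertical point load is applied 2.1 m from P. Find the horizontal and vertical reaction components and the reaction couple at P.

P_x = -1702 N, P_y = 6250 N, M_P = 2537 N·m

Resultant of the distributed load: 354.9 × 5.8 = 2058.42 N at 4.2 m from P.
ΣF_x = 0: P_x + 3750·cos63° = 0 → P_x = -1702 N.
ΣF_y = 0: P_y − 3750·sin63° − 354.9·5.8 − 850 = 0 → P_y = 6250 N.
ΣM about P: M_P − 3750·sin63°·5 + 7000 − (354.9·5.8)·4.2 + 17600 − 850·2.1 = 0 → M_P = 2537 N·m.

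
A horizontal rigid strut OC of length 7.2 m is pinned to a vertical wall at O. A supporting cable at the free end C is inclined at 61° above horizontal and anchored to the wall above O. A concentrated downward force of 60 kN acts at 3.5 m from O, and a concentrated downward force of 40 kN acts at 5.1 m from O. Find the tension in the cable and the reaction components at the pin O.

ΣM about O: T·sin61°·7.2 − 60·3.5 − 40·5.1 = 0 → T = 414/(7.2·0.87462) = 65.7428 ≈ 65.74 kN.
ΣF_x = 0: O_x − T·cos61° = 0 → O_x = 65.7428 × 0.48481 = 31.87 kN.
ΣF_y = 0: O_y + T·sin61° − 60 − 40 = 0 → O_y = 100 − 65.7428 × 0.87462 = 42.50 kN.

T = 65.74 kN, O_x = 31.87 kN, O_y = 42.50 kN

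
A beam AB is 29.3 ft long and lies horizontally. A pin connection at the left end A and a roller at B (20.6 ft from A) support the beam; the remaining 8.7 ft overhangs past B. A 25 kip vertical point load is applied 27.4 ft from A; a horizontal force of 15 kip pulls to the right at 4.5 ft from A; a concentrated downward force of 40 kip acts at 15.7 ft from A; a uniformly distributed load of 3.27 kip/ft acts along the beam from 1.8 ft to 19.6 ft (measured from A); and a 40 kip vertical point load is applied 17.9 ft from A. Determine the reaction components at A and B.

Resultant of the distributed load: 3.27 × 17.8 = 58.206 kip at 10.7 ft from A.
Taking moments about A: B_y·20.6 − 25·27.4 − 40·15.7 − (3.27·17.8)·10.7 − 40·17.9 = 0 → B_y = 2651.8042/20.6 = 128.728 ≈ 128.7 kip.
ΣF_y = 0: A_y + 128.728 − 25 − 40 − 3.27·17.8 − 40 = 0 → A_y = 34.48 kip.
ΣF_x = 0: A_x + 15 = 0 → A_x = -15.00 kip.

A_x = -15.00 kip, A_y = 34.48 kip, B_y = 128.7 kip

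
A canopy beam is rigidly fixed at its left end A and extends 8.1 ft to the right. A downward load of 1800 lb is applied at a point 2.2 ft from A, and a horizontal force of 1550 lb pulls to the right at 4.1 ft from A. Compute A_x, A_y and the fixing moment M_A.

A_x = -1550 lb, A_y = 1800 lb, M_A = 3960 lb·ft

ΣF_x = 0: A_x + 1550 = 0 → A_x = -1550 lb.
ΣF_y = 0: A_y − 1800 = 0 → A_y = 1800 lb.
ΣM about A: M_A − 1800·2.2 = 0 → M_A = 3960 lb·ft.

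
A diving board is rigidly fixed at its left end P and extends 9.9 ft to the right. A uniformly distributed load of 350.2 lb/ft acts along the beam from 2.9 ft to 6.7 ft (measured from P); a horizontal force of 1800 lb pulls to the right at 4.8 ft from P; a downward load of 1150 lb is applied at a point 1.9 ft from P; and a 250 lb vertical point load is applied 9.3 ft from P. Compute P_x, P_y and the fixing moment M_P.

P_x = -1800 lb, P_y = 2731 lb, M_P = 10900 lb·ft

Resultant of the distributed load: 350.2 × 3.8 = 1330.76 lb at 4.8 ft from P.
ΣF_x = 0: P_x + 1800 = 0 → P_x = -1800 lb.
ΣF_y = 0: P_y − 350.2·3.8 − 1150 − 250 = 0 → P_y = 2731 lb.
ΣM about P: M_P − (350.2·3.8)·4.8 − 1150·1.9 − 250·9.3 = 0 → M_P = 10900 lb·ft.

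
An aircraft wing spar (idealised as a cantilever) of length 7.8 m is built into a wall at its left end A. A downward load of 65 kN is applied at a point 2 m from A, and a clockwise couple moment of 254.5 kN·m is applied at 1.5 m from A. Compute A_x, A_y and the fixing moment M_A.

A_x = 0, A_y = 65.00 kN, M_A = 384.5 kN·m

ΣF_x = 0: A_x = 0.
ΣF_y = 0: A_y − 65 = 0 → A_y = 65.00 kN.
ΣM about A: M_A − 65·2 − 254.5 = 0 → M_A = 384.5 kN·m.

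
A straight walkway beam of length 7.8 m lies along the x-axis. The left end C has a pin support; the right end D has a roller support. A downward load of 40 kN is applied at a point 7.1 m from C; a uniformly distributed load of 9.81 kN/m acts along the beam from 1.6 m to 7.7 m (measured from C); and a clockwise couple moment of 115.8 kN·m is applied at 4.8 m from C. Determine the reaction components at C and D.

C_x = 0, C_y = 12.91 kN, D_y = 86.93 kN

Resultant of the distributed load: 9.81 × 6.1 = 59.841 kN at 4.65 m from C.
ΣM about C: D_y·7.8 − 40·7.1 − (9.81·6.1)·4.65 − 115.8 = 0 → D_y = 678.06065/7.8 = 86.9309 ≈ 86.93 kN.
ΣF_y = 0: C_y + 86.9309 − 40 − 9.81·6.1 = 0 → C_y = 12.91 kN.
ΣF_x = 0: no horizontal applied forces, so C_x = 0.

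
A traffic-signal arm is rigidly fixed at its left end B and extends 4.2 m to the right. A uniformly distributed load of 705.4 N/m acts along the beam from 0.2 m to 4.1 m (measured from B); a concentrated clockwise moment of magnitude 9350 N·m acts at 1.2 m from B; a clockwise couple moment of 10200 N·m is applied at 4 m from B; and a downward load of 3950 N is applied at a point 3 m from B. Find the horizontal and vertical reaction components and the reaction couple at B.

B_x = 0, B_y = 6701 N, M_B = 37310 N·m

Resultant of the distributed load: 705.4 × 3.9 = 2751.06 N at 2.15 m from B.
ΣF_x = 0: B_x = 0.
ΣF_y = 0: B_y − 705.4·3.9 − 3950 = 0 → B_y = 6701 N.
ΣM about B: M_B − (705.4·3.9)·2.15 − 9350 − 10200 − 3950·3 = 0 → M_B = 37310 N·m.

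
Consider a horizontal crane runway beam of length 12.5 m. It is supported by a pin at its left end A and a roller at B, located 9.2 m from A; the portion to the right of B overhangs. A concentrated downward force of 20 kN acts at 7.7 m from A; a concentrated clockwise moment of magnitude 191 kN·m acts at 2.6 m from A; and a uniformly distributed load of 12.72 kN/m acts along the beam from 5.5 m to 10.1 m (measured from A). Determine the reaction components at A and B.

A_x = 0, A_y = -8.596 kN, B_y = 87.11 kN

Resultant of the distributed load: 12.72 × 4.6 = 58.512 kN at 7.8 m from A.
Taking moments about A: B_y·9.2 − 20·7.7 − 191 − (12.72·4.6)·7.8 = 0 → B_y = 801.3936/9.2 = 87.108 ≈ 87.11 kN.
ΣF_y = 0: A_y + 87.108 − 20 − 12.72·4.6 = 0 → A_y = -8.596 kN.
ΣF_x = 0: no horizontal applied forces, so A_x = 0.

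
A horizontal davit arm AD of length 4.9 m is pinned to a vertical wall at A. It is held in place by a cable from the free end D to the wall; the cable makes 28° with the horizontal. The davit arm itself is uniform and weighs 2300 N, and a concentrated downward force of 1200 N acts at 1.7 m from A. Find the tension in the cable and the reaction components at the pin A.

T = 3336 N, A_x = 2946 N, A_y = 1934 N

ΣM about A: T·sin28°·4.9 − 2300·2.45 − 1200·1.7 = 0 → T = 7675/(4.9·0.469472) = 3336.36 ≈ 3336 N.
ΣF_x = 0: A_x − T·cos28° = 0 → A_x = 3336.36 × 0.882948 = 2946 N.
ΣF_y = 0: A_y + T·sin28° − 2300 − 1200 = 0 → A_y = 3500 − 3336.36 × 0.469472 = 1934 N.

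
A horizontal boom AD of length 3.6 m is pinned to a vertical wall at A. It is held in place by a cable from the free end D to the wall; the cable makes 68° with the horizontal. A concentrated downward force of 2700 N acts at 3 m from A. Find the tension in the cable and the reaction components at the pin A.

ΣM about A: T·sin68°·3.6 − 2700·3 = 0 → T = 8100/(3.6·0.927184) = 2426.7 ≈ 2427 N.
ΣF_x = 0: A_x − T·cos68° = 0 → A_x = 2426.7 × 0.374607 = 909.1 N.
ΣF_y = 0: A_y + T·sin68° − 2700 = 0 → A_y = 2700 − 2426.7 × 0.927184 = 450.0 N.

T = 2427 N, A_x = 909.1 N, A_y = 450.0 N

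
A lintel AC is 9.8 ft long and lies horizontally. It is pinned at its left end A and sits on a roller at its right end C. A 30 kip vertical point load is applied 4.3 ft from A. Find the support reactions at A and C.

ΣM about A: C_y·9.8 − 30·4.3 = 0 → C_y = 129/9.8 = 13.1633 ≈ 13.16 kip.
ΣF_y = 0: A_y + 13.1633 − 30 = 0 → A_y = 16.84 kip.
ΣF_x = 0: no horizontal applied forces, so A_x = 0.

A_x = 0, A_y = 16.84 kip, C_y = 13.16 kip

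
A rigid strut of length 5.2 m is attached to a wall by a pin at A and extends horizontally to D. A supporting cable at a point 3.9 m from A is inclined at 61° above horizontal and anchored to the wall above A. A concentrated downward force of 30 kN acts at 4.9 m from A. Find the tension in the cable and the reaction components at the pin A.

ΣM about A: T·sin61°·3.9 − 30·4.9 = 0 → T = 147/(3.9·0.87462) = 43.0956 ≈ 43.10 kN.
ΣF_x = 0: A_x − T·cos61° = 0 → A_x = 43.0956 × 0.48481 = 20.89 kN.
ΣF_y = 0: A_y + T·sin61° − 30 = 0 → A_y = 30 − 43.0956 × 0.87462 = -7.692 kN.

T = 43.10 kN, A_x = 20.89 kN, A_y = -7.692 kN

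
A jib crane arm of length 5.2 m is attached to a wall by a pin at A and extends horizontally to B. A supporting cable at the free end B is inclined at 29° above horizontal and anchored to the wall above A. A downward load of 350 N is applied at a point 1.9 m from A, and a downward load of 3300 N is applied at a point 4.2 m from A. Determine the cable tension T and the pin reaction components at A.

ΣM about A: T·sin29°·5.2 − 350·1.9 − 3300·4.2 = 0 → T = 14525/(5.2·0.48481) = 5761.58 ≈ 5762 N.
ΣF_x = 0: A_x − T·cos29° = 0 → A_x = 5761.58 × 0.87462 = 5039 N.
ΣF_y = 0: A_y + T·sin29° − 350 − 3300 = 0 → A_y = 3650 − 5761.58 × 0.48481 = 856.7 N.

T = 5762 N, A_x = 5039 N, A_y = 856.7 N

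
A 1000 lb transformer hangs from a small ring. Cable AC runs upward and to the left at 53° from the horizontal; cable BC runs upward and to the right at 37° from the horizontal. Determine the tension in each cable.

T_AC = 798.6 lb, T_BC = 601.8 lb

ΣF_x = 0: −T_AC·cos53° + T_BC·cos37° = 0 → T_BC = 0.753554·T_AC.
ΣF_y = 0: T_AC·sin53° + T_BC·sin37° = 1000.
Substitute: T_AC·(0.798636 + 0.753554·0.601815) = 1000 → T_AC = 798.635 ≈ 798.6 lb.
Then T_BC = 0.753554 × 798.635 = 601.8 lb.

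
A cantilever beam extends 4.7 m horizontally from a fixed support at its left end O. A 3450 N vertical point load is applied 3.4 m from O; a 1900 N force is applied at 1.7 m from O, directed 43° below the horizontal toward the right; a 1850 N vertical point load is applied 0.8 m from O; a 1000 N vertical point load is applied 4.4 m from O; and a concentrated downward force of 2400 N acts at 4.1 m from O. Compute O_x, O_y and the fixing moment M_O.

ΣF_x = 0: O_x + 1900·cos43° = 0 → O_x = -1390 N.
ΣF_y = 0: O_y − 3450 − 1900·sin43° − 1850 − 1000 − 2400 = 0 → O_y = 9996 N.
ΣM about O: M_O − 3450·3.4 − 1900·sin43°·1.7 − 1850·0.8 − 1000·4.4 − 2400·4.1 = 0 → M_O = 29650 N·m.

O_x = -1390 N, O_y = 9996 N, M_O = 29650 N·m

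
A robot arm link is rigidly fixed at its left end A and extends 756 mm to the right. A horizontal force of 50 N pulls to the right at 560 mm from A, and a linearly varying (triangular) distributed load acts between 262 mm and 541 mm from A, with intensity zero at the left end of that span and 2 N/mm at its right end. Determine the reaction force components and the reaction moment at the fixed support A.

Resultant of the triangular load: ½ × 2 × 279 = 279 N, acting at 448 mm from A (one-third of the span from the peak).
ΣF_x = 0: A_x + 50 = 0 → A_x = -50.00 N.
ΣF_y = 0: A_y − ½·2·279 = 0 → A_y = 279.0 N.
ΣM about A: M_A − (½·2·279)·448 = 0 → M_A = 125000 N·mm.

A_x = -50.00 N, A_y = 279.0 N, M_A = 125000 N·mm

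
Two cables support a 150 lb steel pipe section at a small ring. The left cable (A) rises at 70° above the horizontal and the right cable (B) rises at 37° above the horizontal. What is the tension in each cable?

ΣF_x = 0: −T_A·cos70° + T_B·cos37° = 0 → T_B = 0.428256·T_A.
ΣF_y = 0: T_A·sin70° + T_B·sin37° = 150.
Substitute: T_A·(0.939693 + 0.428256·0.601815) = 150 → T_A = 125.269 ≈ 125.3 lb.
Then T_B = 0.428256 × 125.269 = 53.65 lb.

T_A = 125.3 lb, T_B = 53.65 lb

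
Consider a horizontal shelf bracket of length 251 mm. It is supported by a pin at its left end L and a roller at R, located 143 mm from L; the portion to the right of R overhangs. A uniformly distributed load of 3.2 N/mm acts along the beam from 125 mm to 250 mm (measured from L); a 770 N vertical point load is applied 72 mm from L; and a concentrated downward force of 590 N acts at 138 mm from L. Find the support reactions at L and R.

L_x = 0, L_y = 278.5 N, R_y = 1482 N

Resultant of the distributed load: 3.2 × 125 = 400 N at 187.5 mm from L.
Taking moments about L: R_y·143 − (3.2·125)·187.5 − 770·72 − 590·138 = 0 → R_y = 211860/143 = 1481.54 ≈ 1482 N.
ΣF_y = 0: L_y + 1481.54 − 3.2·125 − 770 − 590 = 0 → L_y = 278.5 N.
ΣF_x = 0: no horizontal applied forces, so L_x = 0.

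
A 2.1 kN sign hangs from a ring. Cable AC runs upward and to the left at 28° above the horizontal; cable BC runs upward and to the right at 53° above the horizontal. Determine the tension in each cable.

T_AC = 1.280 kN, T_BC = 1.877 kN

ΣF_x = 0: −T_AC·cos28° + T_BC·cos53° = 0 → T_BC = 1.46714·T_AC.
ΣF_y = 0: T_AC·sin28° + T_BC·sin53° = 2.1.
Substitute: T_AC·(0.469472 + 1.46714·0.798636) = 2.1 → T_AC = 1.27956 ≈ 1.280 kN.
Then T_BC = 1.46714 × 1.27956 = 1.877 kN.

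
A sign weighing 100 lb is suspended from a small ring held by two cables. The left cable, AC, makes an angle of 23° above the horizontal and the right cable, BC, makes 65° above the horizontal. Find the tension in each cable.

ΣF_x = 0: −T_AC·cos23° + T_BC·cos65° = 0 → T_BC = 2.1781·T_AC.
ΣF_y = 0: T_AC·sin23° + T_BC·sin65° = 100.
Substitute: T_AC·(0.390731 + 2.1781·0.906308) = 100 → T_AC = 42.2876 ≈ 42.29 lb.
Then T_BC = 2.1781 × 42.2876 = 92.11 lb.

T_AC = 42.29 lb, T_BC = 92.11 lb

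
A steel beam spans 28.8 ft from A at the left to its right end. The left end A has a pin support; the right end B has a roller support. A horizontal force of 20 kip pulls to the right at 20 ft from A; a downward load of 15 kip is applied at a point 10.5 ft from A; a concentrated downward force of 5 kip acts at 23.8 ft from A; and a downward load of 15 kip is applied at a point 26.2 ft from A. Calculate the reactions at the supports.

Taking moments about A: B_y·28.8 − 15·10.5 − 5·23.8 − 15·26.2 = 0 → B_y = 669.5/28.8 = 23.2465 ≈ 23.25 kip.
ΣF_y = 0: A_y + 23.2465 − 15 − 5 − 15 = 0 → A_y = 11.75 kip.
ΣF_x = 0: A_x + 20 = 0 → A_x = -20.00 kip.

A_x = -20.00 kip, A_y = 11.75 kip, B_y = 23.25 kip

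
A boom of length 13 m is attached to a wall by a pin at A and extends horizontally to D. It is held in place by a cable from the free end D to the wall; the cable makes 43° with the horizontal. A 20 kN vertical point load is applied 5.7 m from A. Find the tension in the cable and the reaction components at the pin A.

T = 12.86 kN, A_x = 9.404 kN, A_y = 11.23 kN

ΣM about A: T·sin43°·13 − 20·5.7 = 0 → T = 114/(13·0.681998) = 12.8581 ≈ 12.86 kN.
ΣF_x = 0: A_x − T·cos43° = 0 → A_x = 12.8581 × 0.731354 = 9.404 kN.
ΣF_y = 0: A_y + T·sin43° − 20 = 0 → A_y = 20 − 12.8581 × 0.681998 = 11.23 kN.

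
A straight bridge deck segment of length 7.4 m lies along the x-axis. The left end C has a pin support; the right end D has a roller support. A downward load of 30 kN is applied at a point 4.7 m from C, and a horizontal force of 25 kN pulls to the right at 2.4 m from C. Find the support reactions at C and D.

C_x = -25.00 kN, C_y = 10.95 kN, D_y = 19.05 kN

Moments about C: D_y·7.4 − 30·4.7 = 0 → D_y = 141/7.4 = 19.0541 ≈ 19.05 kN.
ΣF_y = 0: C_y + 19.0541 − 30 = 0 → C_y = 10.95 kN.
ΣF_x = 0: C_x + 25 = 0 → C_x = -25.00 kN.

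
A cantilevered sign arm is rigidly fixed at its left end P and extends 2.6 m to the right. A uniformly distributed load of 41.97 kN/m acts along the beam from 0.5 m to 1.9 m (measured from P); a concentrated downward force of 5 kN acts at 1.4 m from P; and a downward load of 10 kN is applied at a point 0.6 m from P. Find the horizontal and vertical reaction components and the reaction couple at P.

Resultant of the distributed load: 41.97 × 1.4 = 58.758 kN at 1.2 m from P.
ΣF_x = 0: P_x = 0.
ΣF_y = 0: P_y − 41.97·1.4 − 5 − 10 = 0 → P_y = 73.76 kN.
ΣM about P: M_P − (41.97·1.4)·1.2 − 5·1.4 − 10·0.6 = 0 → M_P = 83.51 kN·m.

P_x = 0, P_y = 73.76 kN, M_P = 83.51 kN·m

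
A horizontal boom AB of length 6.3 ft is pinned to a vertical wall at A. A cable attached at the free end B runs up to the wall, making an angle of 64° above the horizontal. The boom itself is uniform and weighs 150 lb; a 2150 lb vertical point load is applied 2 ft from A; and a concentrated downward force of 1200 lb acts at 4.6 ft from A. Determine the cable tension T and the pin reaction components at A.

T = 1818 lb, A_x = 796.8 lb, A_y = 1866 lb

ΣM about A: T·sin64°·6.3 − 150·3.15 − 2150·2 − 1200·4.6 = 0 → T = 10292.5/(6.3·0.898794) = 1817.69 ≈ 1818 lb.
ΣF_x = 0: A_x − T·cos64° = 0 → A_x = 1817.69 × 0.438371 = 796.8 lb.
ΣF_y = 0: A_y + T·sin64° − 150 − 2150 − 1200 = 0 → A_y = 3500 − 1817.69 × 0.898794 = 1866 lb.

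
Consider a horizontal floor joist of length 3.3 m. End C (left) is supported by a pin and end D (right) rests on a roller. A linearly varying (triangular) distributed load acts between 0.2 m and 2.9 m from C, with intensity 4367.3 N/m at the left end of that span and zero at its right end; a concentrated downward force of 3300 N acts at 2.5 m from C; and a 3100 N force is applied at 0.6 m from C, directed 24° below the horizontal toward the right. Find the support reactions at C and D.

C_x = -2832 N, C_y = 5762 N, D_y = 4695 N

Resultant of the triangular load: ½ × 4367.3 × 2.7 = 5895.855 N, acting at 1.1 m from C (one-third of the span from the peak).
Taking moments about C: D_y·3.3 − (½·4367.3·2.7)·1.1 − 3300·2.5 − 3100·sin24°·0.6 = 0 → D_y = 15492/3.3 = 4694.55 ≈ 4695 N.
ΣF_y = 0: C_y + 4694.55 − ½·4367.3·2.7 − 3300 − 3100·sin24° = 0 → C_y = 5762 N.
ΣF_x = 0: C_x + 3100·cos24° = 0 → C_x = -2832 N.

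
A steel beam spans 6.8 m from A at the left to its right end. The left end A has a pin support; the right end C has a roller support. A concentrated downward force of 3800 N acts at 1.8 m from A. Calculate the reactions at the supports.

A_x = 0, A_y = 2794 N, C_y = 1006 N

Taking moments about A: C_y·6.8 − 3800·1.8 = 0 → C_y = 6840/6.8 = 1005.88 ≈ 1006 N.
ΣF_y = 0: A_y + 1005.88 − 3800 = 0 → A_y = 2794 N.
ΣF_x = 0: no horizontal applied forces, so A_x = 0.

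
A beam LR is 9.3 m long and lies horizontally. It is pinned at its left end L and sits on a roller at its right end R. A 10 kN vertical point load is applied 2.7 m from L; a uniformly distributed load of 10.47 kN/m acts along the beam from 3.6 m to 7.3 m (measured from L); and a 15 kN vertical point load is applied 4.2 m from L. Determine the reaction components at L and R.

Resultant of the distributed load: 10.47 × 3.7 = 38.739 kN at 5.45 m from L.
Taking moments about L: R_y·9.3 − 10·2.7 − (10.47·3.7)·5.45 − 15·4.2 = 0 → R_y = 301.12755/9.3 = 32.3793 ≈ 32.38 kN.
ΣF_y = 0: L_y + 32.3793 − 10 − 10.47·3.7 − 15 = 0 → L_y = 31.36 kN.
ΣF_x = 0: no horizontal applied forces, so L_x = 0.

L_x = 0, L_y = 31.36 kN, R_y = 32.38 kN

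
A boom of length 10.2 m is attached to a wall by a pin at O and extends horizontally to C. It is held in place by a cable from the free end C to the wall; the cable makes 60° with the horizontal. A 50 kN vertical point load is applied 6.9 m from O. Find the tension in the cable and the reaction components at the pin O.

ΣM about O: T·sin60°·10.2 − 50·6.9 = 0 → T = 345/(10.2·0.866025) = 39.0561 ≈ 39.06 kN.
ΣF_x = 0: O_x − T·cos60° = 0 → O_x = 39.0561 × 0.5 = 19.53 kN.
ΣF_y = 0: O_y + T·sin60° − 50 = 0 → O_y = 50 − 39.0561 × 0.866025 = 16.18 kN.

T = 39.06 kN, O_x = 19.53 kN, O_y = 16.18 kN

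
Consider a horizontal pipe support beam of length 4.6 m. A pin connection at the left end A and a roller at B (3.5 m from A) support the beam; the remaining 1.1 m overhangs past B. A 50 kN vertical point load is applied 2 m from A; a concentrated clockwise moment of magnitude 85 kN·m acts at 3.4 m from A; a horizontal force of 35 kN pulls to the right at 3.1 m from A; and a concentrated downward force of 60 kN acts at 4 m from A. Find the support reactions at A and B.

ΣM about A: B_y·3.5 − 50·2 − 85 − 60·4 = 0 → B_y = 425/3.5 = 121.429 ≈ 121.4 kN.
ΣF_y = 0: A_y + 121.429 − 50 − 60 = 0 → A_y = -11.43 kN.
ΣF_x = 0: A_x + 35 = 0 → A_x = -35.00 kN.

A_x = -35.00 kN, A_y = -11.43 kN, B_y = 121.4 kN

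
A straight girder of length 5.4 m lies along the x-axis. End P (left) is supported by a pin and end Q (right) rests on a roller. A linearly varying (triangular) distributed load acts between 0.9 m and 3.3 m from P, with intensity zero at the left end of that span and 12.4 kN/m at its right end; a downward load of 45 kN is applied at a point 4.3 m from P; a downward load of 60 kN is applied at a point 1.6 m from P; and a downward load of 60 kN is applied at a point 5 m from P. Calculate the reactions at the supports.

Resultant of the triangular load: ½ × 12.4 × 2.4 = 14.88 kN, acting at 2.5 m from P (one-third of the span from the peak).
Moments about P: Q_y·5.4 − (½·12.4·2.4)·2.5 − 45·4.3 − 60·1.6 − 60·5 = 0 → Q_y = 626.7/5.4 = 116.056 ≈ 116.1 kN.
ΣF_y = 0: P_y + 116.056 − ½·12.4·2.4 − 45 − 60 − 60 = 0 → P_y = 63.82 kN.
ΣF_x = 0: no horizontal applied forces, so P_x = 0.

P_x = 0, P_y = 63.82 kN, Q_y = 116.1 kN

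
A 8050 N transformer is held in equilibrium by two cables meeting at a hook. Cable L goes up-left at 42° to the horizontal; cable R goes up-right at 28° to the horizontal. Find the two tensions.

T_L = 7564 N, T_R = 6366 N

ΣF_x = 0: −T_L·cos42° + T_R·cos28° = 0 → T_R = 0.841664·T_L.
ΣF_y = 0: T_L·sin42° + T_R·sin28° = 8050.
Substitute: T_L·(0.669131 + 0.841664·0.469472) = 8050 → T_L = 7563.88 ≈ 7564 N.
Then T_R = 0.841664 × 7563.88 = 6366 N.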